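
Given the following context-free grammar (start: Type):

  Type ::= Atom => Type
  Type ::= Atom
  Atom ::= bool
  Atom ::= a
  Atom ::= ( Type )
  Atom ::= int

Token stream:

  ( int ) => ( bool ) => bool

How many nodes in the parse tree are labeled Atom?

5

[Type [Atom ( [Type [Atom int]] )] => [Type [Atom ( [Type [Atom bool]] )] => [Type [Atom bool]]]]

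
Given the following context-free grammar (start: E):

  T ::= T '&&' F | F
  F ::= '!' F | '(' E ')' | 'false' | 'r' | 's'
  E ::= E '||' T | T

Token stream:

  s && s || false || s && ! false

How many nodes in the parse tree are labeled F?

[E [E [E [T [T [F s]] && [F s]]] || [T [F false]]] || [T [T [F s]] && [F ! [F false]]]]

6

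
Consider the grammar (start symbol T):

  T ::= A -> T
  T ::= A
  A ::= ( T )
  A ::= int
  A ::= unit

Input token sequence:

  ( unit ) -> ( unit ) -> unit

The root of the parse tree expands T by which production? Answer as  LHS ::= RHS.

T ::= A -> T

[T [A ( [T [A unit]] )] -> [T [A ( [T [A unit]] )] -> [T [A unit]]]]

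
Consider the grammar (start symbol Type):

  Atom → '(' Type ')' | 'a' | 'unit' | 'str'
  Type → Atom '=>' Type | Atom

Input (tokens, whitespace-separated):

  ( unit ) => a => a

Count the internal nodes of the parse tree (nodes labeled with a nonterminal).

8

[Type [Atom ( [Type [Atom unit]] )] => [Type [Atom a] => [Type [Atom a]]]]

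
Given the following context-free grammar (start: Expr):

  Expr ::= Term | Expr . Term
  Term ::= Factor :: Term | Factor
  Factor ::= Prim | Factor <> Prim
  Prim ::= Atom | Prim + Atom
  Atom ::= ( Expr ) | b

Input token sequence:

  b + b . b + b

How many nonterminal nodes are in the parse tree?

[Expr [Expr [Term [Factor [Prim [Prim [Atom b]] + [Atom b]]]]] . [Term [Factor [Prim [Prim [Atom b]] + [Atom b]]]]]

14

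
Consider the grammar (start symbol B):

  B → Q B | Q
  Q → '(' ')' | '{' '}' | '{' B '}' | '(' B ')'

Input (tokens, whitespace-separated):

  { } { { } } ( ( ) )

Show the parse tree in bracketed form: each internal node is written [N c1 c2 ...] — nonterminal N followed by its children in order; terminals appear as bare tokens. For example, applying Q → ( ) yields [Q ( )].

[B [Q { }] [B [Q { [B [Q { }]] }] [B [Q ( [B [Q ( )]] )]]]]

B
Q B
{ } B
{ } Q B
{ } { B } B
{ } { Q } B
{ } { { } } B
{ } { { } } Q
{ } { { } } ( B )
{ } { { } } ( Q )
{ } { { } } ( ( ) )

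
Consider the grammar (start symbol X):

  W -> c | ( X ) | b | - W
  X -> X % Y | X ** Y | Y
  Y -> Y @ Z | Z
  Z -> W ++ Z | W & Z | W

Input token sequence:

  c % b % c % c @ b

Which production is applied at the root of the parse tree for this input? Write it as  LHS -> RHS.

[X [X [X [X [Y [Z [W c]]]] % [Y [Z [W b]]]] % [Y [Z [W c]]]] % [Y [Y [Z [W c]]] @ [Z [W b]]]]

X -> X % Y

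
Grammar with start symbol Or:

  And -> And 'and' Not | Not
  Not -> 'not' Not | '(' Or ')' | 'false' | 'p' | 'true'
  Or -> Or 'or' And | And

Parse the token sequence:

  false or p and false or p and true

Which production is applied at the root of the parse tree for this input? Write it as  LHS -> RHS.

[Or [Or [Or [And [Not false]]] or [And [And [Not p]] and [Not false]]] or [And [And [Not p]] and [Not true]]]

Or -> Or 'or' And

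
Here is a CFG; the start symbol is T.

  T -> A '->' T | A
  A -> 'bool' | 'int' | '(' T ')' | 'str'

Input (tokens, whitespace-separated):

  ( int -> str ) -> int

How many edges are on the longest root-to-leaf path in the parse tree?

[T [A ( [T [A int] -> [T [A str]]] )] -> [T [A int]]]

5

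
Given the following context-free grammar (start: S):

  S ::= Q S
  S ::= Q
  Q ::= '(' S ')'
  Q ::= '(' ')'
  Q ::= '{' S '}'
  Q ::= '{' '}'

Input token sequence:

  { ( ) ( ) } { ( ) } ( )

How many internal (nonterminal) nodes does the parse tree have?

[S [Q { [S [Q ( )] [S [Q ( )]]] }] [S [Q { [S [Q ( )]] }] [S [Q ( )]]]]

12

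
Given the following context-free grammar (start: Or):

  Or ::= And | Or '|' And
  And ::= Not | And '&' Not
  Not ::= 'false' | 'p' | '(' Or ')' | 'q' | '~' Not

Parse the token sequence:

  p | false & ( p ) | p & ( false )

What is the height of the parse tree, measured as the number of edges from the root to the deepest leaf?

7

[Or [Or [Or [And [Not p]]] | [And [And [Not false]] & [Not ( [Or [And [Not p]]] )]]] | [And [And [Not p]] & [Not ( [Or [And [Not false]]] )]]]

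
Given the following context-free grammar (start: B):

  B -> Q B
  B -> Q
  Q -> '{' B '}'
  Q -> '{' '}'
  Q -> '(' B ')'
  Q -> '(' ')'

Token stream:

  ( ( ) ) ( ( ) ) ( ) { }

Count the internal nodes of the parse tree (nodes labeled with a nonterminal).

[B [Q ( [B [Q ( )]] )] [B [Q ( [B [Q ( )]] )] [B [Q ( )] [B [Q { }]]]]]

12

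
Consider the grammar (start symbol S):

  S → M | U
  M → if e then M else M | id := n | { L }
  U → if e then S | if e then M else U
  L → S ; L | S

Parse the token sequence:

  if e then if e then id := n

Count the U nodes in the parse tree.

[S [U if e then [S [U if e then [S [M id := n]]]]]]

2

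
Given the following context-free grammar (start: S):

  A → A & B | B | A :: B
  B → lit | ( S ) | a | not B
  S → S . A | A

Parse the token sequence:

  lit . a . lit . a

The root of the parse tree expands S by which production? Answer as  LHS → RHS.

[S [S [S [S [A [B lit]]] . [A [B a]]] . [A [B lit]]] . [A [B a]]]

S → S . A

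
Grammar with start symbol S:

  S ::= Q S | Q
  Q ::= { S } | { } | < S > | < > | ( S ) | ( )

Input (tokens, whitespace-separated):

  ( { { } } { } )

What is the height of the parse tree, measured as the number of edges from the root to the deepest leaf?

6

[S [Q ( [S [Q { [S [Q { }]] }] [S [Q { }]]] )]]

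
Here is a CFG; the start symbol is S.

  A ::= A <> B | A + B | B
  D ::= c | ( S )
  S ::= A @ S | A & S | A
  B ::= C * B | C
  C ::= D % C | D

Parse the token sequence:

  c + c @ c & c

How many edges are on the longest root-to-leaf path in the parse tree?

7

[S [A [A [B [C [D c]]]] + [B [C [D c]]]] @ [S [A [B [C [D c]]]] & [S [A [B [C [D c]]]]]]]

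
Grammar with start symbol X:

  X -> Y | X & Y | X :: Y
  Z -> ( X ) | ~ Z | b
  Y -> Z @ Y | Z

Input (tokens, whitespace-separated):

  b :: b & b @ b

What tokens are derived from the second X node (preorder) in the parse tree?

b :: b

[X [X [X [Y [Z b]]] :: [Y [Z b]]] & [Y [Z b] @ [Y [Z b]]]]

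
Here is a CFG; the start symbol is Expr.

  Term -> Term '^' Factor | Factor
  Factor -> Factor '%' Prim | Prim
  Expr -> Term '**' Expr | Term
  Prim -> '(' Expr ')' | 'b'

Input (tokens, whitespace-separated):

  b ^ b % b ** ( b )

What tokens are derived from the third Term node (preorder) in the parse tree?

( b )

[Expr [Term [Term [Factor [Prim b]]] ^ [Factor [Factor [Prim b]] % [Prim b]]] ** [Expr [Term [Factor [Prim ( [Expr [Term [Factor [Prim b]]]] )]]]]]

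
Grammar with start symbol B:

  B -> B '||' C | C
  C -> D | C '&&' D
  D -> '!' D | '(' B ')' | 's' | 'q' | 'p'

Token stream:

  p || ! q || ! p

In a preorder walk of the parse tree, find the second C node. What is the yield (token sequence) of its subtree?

[B [B [B [C [D p]]] || [C [D ! [D q]]]] || [C [D ! [D p]]]]

! q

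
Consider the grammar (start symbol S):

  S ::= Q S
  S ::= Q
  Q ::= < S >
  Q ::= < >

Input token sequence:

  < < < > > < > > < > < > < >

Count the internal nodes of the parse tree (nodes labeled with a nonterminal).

14

[S [Q < [S [Q < [S [Q < >]] >] [S [Q < >]]] >] [S [Q < >] [S [Q < >] [S [Q < >]]]]]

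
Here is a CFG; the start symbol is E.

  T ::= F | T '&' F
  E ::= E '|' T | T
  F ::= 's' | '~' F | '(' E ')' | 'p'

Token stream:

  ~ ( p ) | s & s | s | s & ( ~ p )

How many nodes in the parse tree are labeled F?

10

[E [E [E [E [T [F ~ [F ( [E [T [F p]]] )]]]] | [T [T [F s]] & [F s]]] | [T [F s]]] | [T [T [F s]] & [F ( [E [T [F ~ [F p]]]] )]]]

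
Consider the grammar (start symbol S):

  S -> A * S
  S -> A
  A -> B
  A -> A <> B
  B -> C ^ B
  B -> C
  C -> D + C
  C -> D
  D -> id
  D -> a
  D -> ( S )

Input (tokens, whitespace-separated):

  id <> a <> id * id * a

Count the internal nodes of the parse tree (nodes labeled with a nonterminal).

[S [A [A [A [B [C [D id]]]] <> [B [C [D a]]]] <> [B [C [D id]]]] * [S [A [B [C [D id]]]] * [S [A [B [C [D a]]]]]]]

23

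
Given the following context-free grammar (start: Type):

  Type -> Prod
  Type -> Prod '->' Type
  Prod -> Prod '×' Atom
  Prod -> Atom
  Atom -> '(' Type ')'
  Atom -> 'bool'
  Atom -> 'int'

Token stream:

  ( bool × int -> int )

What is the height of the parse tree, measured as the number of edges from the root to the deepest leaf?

[Type [Prod [Atom ( [Type [Prod [Prod [Atom bool]] × [Atom int]] -> [Type [Prod [Atom int]]]] )]]]

7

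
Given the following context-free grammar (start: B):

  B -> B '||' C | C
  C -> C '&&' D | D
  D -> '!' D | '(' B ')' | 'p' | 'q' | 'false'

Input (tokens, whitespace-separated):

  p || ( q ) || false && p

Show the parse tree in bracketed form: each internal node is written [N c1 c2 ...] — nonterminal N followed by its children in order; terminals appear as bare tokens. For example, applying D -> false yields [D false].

B
B || C
B || C || C
C || C || C
D || C || C
p || C || C
p || D || C
p || ( B ) || C
p || ( C ) || C
p || ( D ) || C
p || ( q ) || C
p || ( q ) || C && D
p || ( q ) || D && D
p || ( q ) || false && D
p || ( q ) || false && p

[B [B [B [C [D p]]] || [C [D ( [B [C [D q]]] )]]] || [C [C [D false]] && [D p]]]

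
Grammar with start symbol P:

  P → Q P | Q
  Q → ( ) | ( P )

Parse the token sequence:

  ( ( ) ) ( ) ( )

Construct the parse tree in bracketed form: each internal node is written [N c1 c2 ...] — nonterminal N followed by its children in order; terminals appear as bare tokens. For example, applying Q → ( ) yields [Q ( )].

[P [Q ( [P [Q ( )]] )] [P [Q ( )] [P [Q ( )]]]]

P
Q P
( P ) P
( Q ) P
( ( ) ) P
( ( ) ) Q P
( ( ) ) ( ) P
( ( ) ) ( ) Q
( ( ) ) ( ) ( )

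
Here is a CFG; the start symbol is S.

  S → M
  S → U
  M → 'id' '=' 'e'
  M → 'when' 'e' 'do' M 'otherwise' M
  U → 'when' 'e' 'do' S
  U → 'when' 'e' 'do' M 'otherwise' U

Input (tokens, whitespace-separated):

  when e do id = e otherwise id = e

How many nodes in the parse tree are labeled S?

[S [M when e do [M id = e] otherwise [M id = e]]]

1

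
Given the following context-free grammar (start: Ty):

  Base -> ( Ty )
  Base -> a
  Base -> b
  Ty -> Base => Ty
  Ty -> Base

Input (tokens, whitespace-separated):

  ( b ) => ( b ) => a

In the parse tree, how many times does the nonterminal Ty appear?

5

[Ty [Base ( [Ty [Base b]] )] => [Ty [Base ( [Ty [Base b]] )] => [Ty [Base a]]]]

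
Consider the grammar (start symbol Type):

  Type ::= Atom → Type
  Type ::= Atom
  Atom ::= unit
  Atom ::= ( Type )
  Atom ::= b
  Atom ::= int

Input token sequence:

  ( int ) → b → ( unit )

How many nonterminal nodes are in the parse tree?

10

[Type [Atom ( [Type [Atom int]] )] → [Type [Atom b] → [Type [Atom ( [Type [Atom unit]] )]]]]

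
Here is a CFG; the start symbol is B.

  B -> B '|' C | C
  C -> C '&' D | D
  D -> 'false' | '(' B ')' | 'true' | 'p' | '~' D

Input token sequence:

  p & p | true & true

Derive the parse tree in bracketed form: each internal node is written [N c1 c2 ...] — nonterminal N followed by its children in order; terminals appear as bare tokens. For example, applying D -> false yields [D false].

[B [B [C [C [D p]] & [D p]]] | [C [C [D true]] & [D true]]]

B
B | C
C | C
C & D | C
D & D | C
p & D | C
p & p | C
p & p | C & D
p & p | D & D
p & p | true & D
p & p | true & true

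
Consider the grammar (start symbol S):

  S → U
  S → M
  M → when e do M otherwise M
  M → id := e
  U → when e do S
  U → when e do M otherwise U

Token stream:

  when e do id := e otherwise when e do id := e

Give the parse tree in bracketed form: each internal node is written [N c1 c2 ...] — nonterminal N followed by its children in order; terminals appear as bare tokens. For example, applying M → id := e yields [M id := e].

S
U
when e do M otherwise U
when e do id := e otherwise U
when e do id := e otherwise when e do S
when e do id := e otherwise when e do M
when e do id := e otherwise when e do id := e

[S [U when e do [M id := e] otherwise [U when e do [S [M id := e]]]]]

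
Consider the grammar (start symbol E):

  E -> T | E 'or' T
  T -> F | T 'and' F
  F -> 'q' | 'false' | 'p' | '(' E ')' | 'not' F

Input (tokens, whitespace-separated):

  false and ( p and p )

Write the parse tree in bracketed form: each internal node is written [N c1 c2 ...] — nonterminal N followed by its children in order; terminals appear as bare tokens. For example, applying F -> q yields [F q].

E
T
T and F
F and F
false and F
false and ( E )
false and ( T )
false and ( T and F )
false and ( F and F )
false and ( p and F )
false and ( p and p )

[E [T [T [F false]] and [F ( [E [T [T [F p]] and [F p]]] )]]]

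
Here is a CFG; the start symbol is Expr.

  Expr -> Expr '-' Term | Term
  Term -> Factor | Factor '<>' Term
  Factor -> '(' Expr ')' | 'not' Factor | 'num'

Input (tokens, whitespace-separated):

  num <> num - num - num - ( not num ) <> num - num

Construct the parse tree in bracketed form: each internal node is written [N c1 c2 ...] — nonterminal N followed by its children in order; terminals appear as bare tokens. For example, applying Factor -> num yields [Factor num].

Expr
Expr - Term
Expr - Term - Term
Expr - Term - Term - Term
Expr - Term - Term - Term - Term
Term - Term - Term - Term - Term
Factor <> Term - Term - Term - Term - Term
num <> Term - Term - Term - Term - Term
num <> Factor - Term - Term - Term - Term
num <> num - Term - Term - Term - Term
num <> num - Factor - Term - Term - Term
num <> num - num - Term - Term - Term
num <> num - num - Factor - Term - Term
num <> num - num - num - Term - Term
num <> num - num - num - Factor <> Term - Term
num <> num - num - num - ( Expr ) <> Term - Term
num <> num - num - num - ( Term ) <> Term - Term
num <> num - num - num - ( Factor ) <> Term - Term
num <> num - num - num - ( not Factor ) <> Term - Term
num <> num - num - num - ( not num ) <> Term - Term
num <> num - num - num - ( not num ) <> Factor - Term
num <> num - num - num - ( not num ) <> num - Term
num <> num - num - num - ( not num ) <> num - Factor
num <> num - num - num - ( not num ) <> num - num

[Expr [Expr [Expr [Expr [Expr [Term [Factor num] <> [Term [Factor num]]]] - [Term [Factor num]]] - [Term [Factor num]]] - [Term [Factor ( [Expr [Term [Factor not [Factor num]]]] )] <> [Term [Factor num]]]] - [Term [Factor num]]]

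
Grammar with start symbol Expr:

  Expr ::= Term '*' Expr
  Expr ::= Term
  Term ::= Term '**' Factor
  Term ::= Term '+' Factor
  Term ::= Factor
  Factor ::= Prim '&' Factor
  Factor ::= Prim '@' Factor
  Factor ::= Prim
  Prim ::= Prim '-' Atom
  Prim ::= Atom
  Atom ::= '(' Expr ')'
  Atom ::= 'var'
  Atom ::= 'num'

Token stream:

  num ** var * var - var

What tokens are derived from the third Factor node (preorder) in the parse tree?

[Expr [Term [Term [Factor [Prim [Atom num]]]] ** [Factor [Prim [Atom var]]]] * [Expr [Term [Factor [Prim [Prim [Atom var]] - [Atom var]]]]]]

var - var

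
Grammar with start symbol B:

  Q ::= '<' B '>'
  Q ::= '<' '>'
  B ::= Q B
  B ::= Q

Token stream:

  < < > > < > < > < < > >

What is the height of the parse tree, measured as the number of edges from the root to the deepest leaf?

[B [Q < [B [Q < >]] >] [B [Q < >] [B [Q < >] [B [Q < [B [Q < >]] >]]]]]

7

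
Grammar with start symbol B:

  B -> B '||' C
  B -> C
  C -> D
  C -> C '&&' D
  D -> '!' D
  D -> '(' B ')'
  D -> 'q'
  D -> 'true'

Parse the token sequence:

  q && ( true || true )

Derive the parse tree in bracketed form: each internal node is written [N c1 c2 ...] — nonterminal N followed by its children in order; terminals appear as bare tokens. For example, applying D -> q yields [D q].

B
C
C && D
D && D
q && D
q && ( B )
q && ( B || C )
q && ( C || C )
q && ( D || C )
q && ( true || C )
q && ( true || D )
q && ( true || true )

[B [C [C [D q]] && [D ( [B [B [C [D true]]] || [C [D true]]] )]]]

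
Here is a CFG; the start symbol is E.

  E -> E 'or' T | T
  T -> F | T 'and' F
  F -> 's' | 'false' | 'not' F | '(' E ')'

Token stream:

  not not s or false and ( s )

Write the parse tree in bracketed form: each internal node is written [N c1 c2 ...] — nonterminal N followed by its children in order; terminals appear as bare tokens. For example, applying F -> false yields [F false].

[E [E [T [F not [F not [F s]]]]] or [T [T [F false]] and [F ( [E [T [F s]]] )]]]

E
E or T
T or T
F or T
not F or T
not not F or T
not not s or T
not not s or T and F
not not s or F and F
not not s or false and F
not not s or false and ( E )
not not s or false and ( T )
not not s or false and ( F )
not not s or false and ( s )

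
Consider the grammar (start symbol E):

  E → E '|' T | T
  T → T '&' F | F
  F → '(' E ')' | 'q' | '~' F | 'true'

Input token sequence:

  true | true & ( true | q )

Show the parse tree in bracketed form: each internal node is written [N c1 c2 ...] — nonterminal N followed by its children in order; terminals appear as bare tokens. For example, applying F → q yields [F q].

E
E | T
T | T
F | T
true | T
true | T & F
true | F & F
true | true & F
true | true & ( E )
true | true & ( E | T )
true | true & ( T | T )
true | true & ( F | T )
true | true & ( true | T )
true | true & ( true | F )
true | true & ( true | q )

[E [E [T [F true]]] | [T [T [F true]] & [F ( [E [E [T [F true]]] | [T [F q]]] )]]]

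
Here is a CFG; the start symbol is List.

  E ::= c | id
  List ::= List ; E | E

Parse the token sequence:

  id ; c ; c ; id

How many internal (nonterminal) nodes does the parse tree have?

8

[List [List [List [List [E id]] ; [E c]] ; [E c]] ; [E id]]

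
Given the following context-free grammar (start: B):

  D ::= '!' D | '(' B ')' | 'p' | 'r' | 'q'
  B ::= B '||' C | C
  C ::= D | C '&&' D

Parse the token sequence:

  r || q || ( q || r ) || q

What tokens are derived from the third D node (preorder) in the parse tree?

[B [B [B [B [C [D r]]] || [C [D q]]] || [C [D ( [B [B [C [D q]]] || [C [D r]]] )]]] || [C [D q]]]

( q || r )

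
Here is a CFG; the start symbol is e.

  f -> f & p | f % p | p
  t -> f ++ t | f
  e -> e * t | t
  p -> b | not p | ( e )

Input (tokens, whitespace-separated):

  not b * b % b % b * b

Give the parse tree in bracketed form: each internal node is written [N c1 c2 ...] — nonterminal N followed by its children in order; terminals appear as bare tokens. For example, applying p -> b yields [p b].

e
e * t
e * t * t
t * t * t
f * t * t
p * t * t
not p * t * t
not b * t * t
not b * f * t
not b * f % p * t
not b * f % p % p * t
not b * p % p % p * t
not b * b % p % p * t
not b * b % b % p * t
not b * b % b % b * t
not b * b % b % b * f
not b * b % b % b * p
not b * b % b % b * b

[e [e [e [t [f [p not [p b]]]]] * [t [f [f [f [p b]] % [p b]] % [p b]]]] * [t [f [p b]]]]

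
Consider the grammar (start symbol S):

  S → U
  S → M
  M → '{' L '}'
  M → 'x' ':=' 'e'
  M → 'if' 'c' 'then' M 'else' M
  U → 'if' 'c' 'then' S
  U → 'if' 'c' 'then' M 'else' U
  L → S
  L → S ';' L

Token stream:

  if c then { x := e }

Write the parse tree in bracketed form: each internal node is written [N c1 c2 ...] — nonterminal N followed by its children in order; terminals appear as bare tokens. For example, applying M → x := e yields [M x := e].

S
U
if c then S
if c then M
if c then { L }
if c then { S }
if c then { M }
if c then { x := e }

[S [U if c then [S [M { [L [S [M x := e]]] }]]]]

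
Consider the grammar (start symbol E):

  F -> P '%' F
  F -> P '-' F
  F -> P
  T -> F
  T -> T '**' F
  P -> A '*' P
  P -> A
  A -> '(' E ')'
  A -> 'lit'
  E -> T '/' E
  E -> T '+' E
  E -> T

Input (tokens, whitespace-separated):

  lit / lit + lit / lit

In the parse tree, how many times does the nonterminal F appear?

4

[E [T [F [P [A lit]]]] / [E [T [F [P [A lit]]]] + [E [T [F [P [A lit]]]] / [E [T [F [P [A lit]]]]]]]]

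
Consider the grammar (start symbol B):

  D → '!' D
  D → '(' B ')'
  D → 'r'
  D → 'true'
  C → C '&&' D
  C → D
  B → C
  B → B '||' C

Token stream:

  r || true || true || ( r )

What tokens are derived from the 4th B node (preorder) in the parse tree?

r

[B [B [B [B [C [D r]]] || [C [D true]]] || [C [D true]]] || [C [D ( [B [C [D r]]] )]]]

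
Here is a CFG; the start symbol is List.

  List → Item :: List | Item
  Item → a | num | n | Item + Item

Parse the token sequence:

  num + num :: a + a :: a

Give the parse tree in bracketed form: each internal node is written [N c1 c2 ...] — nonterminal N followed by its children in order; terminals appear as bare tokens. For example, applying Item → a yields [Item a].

List
Item :: List
Item + Item :: List
num + Item :: List
num + num :: List
num + num :: Item :: List
num + num :: Item + Item :: List
num + num :: a + Item :: List
num + num :: a + a :: List
num + num :: a + a :: Item
num + num :: a + a :: a

[List [Item [Item num] + [Item num]] :: [List [Item [Item a] + [Item a]] :: [List [Item a]]]]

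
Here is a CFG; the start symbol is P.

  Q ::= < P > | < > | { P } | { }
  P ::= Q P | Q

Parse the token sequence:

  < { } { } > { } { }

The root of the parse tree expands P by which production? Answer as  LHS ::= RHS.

P ::= Q P

[P [Q < [P [Q { }] [P [Q { }]]] >] [P [Q { }] [P [Q { }]]]]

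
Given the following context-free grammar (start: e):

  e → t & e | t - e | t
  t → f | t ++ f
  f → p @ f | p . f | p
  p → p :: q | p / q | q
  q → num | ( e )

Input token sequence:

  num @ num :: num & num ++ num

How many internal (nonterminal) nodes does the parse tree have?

[e [t [f [p [q num]] @ [f [p [p [q num]] :: [q num]]]]] & [e [t [t [f [p [q num]]]] ++ [f [p [q num]]]]]]

19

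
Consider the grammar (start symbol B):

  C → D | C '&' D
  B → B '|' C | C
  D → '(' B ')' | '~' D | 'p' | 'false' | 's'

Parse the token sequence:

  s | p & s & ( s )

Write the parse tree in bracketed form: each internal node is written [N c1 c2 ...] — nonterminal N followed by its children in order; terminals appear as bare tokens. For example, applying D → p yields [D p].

[B [B [C [D s]]] | [C [C [C [D p]] & [D s]] & [D ( [B [C [D s]]] )]]]

B
B | C
C | C
D | C
s | C
s | C & D
s | C & D & D
s | D & D & D
s | p & D & D
s | p & s & D
s | p & s & ( B )
s | p & s & ( C )
s | p & s & ( D )
s | p & s & ( s )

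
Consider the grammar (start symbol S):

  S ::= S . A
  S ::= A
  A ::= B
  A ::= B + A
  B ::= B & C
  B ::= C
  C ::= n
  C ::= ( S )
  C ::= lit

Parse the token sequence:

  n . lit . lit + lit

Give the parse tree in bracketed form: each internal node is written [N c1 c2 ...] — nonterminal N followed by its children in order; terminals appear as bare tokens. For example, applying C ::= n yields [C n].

S
S . A
S . A . A
A . A . A
B . A . A
C . A . A
n . A . A
n . B . A
n . C . A
n . lit . A
n . lit . B + A
n . lit . C + A
n . lit . lit + A
n . lit . lit + B
n . lit . lit + C
n . lit . lit + lit

[S [S [S [A [B [C n]]]] . [A [B [C lit]]]] . [A [B [C lit]] + [A [B [C lit]]]]]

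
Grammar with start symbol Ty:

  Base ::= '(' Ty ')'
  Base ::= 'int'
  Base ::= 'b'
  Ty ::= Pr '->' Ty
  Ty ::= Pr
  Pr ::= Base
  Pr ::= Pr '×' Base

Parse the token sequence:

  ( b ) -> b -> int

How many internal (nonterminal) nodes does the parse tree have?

12

[Ty [Pr [Base ( [Ty [Pr [Base b]]] )]] -> [Ty [Pr [Base b]] -> [Ty [Pr [Base int]]]]]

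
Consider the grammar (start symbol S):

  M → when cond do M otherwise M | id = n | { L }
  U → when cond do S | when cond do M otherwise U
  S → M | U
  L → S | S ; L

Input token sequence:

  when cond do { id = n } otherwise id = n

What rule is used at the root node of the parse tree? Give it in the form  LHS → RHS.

S → M

[S [M when cond do [M { [L [S [M id = n]]] }] otherwise [M id = n]]]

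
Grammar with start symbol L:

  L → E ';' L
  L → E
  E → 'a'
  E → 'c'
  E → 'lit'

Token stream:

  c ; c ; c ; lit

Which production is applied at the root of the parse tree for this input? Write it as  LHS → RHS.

L → E ';' L

[L [E c] ; [L [E c] ; [L [E c] ; [L [E lit]]]]]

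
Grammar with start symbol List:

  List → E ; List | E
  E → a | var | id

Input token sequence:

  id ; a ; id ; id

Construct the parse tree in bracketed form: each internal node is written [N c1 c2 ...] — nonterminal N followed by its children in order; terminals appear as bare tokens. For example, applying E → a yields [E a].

[List [E id] ; [List [E a] ; [List [E id] ; [List [E id]]]]]

List
E ; List
id ; List
id ; E ; List
id ; a ; List
id ; a ; E ; List
id ; a ; id ; List
id ; a ; id ; E
id ; a ; id ; id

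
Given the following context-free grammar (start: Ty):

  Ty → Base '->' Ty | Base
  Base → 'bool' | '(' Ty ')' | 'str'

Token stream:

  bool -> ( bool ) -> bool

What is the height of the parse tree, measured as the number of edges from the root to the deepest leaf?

5

[Ty [Base bool] -> [Ty [Base ( [Ty [Base bool]] )] -> [Ty [Base bool]]]]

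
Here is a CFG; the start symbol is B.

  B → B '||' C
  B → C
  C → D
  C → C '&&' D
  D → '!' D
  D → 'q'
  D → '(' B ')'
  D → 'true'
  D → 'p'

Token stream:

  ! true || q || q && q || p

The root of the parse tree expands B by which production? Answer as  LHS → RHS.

B → B '||' C

[B [B [B [B [C [D ! [D true]]]] || [C [D q]]] || [C [C [D q]] && [D q]]] || [C [D p]]]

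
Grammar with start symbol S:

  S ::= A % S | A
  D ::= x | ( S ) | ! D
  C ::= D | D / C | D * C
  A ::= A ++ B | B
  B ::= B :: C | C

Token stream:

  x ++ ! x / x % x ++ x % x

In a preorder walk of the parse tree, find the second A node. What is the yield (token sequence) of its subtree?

x

[S [A [A [B [C [D x]]]] ++ [B [C [D ! [D x]] / [C [D x]]]]] % [S [A [A [B [C [D x]]]] ++ [B [C [D x]]]] % [S [A [B [C [D x]]]]]]]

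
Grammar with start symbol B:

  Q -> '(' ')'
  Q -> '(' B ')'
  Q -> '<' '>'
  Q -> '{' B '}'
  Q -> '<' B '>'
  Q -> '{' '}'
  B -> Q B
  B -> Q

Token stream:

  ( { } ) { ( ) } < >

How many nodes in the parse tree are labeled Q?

[B [Q ( [B [Q { }]] )] [B [Q { [B [Q ( )]] }] [B [Q < >]]]]

5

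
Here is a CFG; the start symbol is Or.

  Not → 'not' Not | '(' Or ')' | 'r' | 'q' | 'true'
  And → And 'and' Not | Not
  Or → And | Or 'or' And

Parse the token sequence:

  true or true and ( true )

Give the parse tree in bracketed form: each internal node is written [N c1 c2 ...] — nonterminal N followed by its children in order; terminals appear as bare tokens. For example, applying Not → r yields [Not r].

Or
Or or And
And or And
Not or And
true or And
true or And and Not
true or Not and Not
true or true and Not
true or true and ( Or )
true or true and ( And )
true or true and ( Not )
true or true and ( true )

[Or [Or [And [Not true]]] or [And [And [Not true]] and [Not ( [Or [And [Not true]]] )]]]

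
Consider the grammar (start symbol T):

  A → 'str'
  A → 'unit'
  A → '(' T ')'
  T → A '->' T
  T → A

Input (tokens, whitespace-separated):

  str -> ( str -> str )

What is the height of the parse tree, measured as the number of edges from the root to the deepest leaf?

6

[T [A str] -> [T [A ( [T [A str] -> [T [A str]]] )]]]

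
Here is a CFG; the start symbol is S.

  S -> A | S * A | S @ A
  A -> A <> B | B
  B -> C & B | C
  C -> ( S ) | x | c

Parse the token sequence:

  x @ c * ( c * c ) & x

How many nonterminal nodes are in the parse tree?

[S [S [S [A [B [C x]]]] @ [A [B [C c]]]] * [A [B [C ( [S [S [A [B [C c]]]] * [A [B [C c]]]] )] & [B [C x]]]]]

22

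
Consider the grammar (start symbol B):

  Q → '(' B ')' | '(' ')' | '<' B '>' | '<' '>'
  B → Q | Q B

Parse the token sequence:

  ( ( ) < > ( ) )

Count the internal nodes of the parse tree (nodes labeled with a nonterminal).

8

[B [Q ( [B [Q ( )] [B [Q < >] [B [Q ( )]]]] )]]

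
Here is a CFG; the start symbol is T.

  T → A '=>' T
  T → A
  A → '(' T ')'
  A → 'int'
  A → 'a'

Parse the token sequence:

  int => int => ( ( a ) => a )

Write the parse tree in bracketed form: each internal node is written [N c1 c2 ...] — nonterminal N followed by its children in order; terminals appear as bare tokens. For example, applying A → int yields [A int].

[T [A int] => [T [A int] => [T [A ( [T [A ( [T [A a]] )] => [T [A a]]] )]]]]

T
A => T
int => T
int => A => T
int => int => T
int => int => A
int => int => ( T )
int => int => ( A => T )
int => int => ( ( T ) => T )
int => int => ( ( A ) => T )
int => int => ( ( a ) => T )
int => int => ( ( a ) => A )
int => int => ( ( a ) => a )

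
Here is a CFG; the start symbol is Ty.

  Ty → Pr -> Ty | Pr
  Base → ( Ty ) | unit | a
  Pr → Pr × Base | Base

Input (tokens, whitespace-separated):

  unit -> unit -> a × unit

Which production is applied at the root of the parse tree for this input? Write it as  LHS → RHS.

[Ty [Pr [Base unit]] -> [Ty [Pr [Base unit]] -> [Ty [Pr [Pr [Base a]] × [Base unit]]]]]

Ty → Pr -> Ty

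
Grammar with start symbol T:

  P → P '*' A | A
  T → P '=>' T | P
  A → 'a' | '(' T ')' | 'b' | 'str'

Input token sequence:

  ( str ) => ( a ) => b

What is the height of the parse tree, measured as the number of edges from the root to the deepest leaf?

[T [P [A ( [T [P [A str]]] )]] => [T [P [A ( [T [P [A a]]] )]] => [T [P [A b]]]]]

7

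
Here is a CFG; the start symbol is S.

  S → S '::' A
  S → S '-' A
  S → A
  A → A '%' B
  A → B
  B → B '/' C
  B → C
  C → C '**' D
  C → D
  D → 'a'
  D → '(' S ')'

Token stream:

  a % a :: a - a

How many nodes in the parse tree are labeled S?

3

[S [S [S [A [A [B [C [D a]]]] % [B [C [D a]]]]] :: [A [B [C [D a]]]]] - [A [B [C [D a]]]]]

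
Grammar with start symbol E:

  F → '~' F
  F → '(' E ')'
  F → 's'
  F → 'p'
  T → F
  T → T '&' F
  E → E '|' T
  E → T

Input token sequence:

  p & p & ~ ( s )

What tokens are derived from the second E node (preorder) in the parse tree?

s

[E [T [T [T [F p]] & [F p]] & [F ~ [F ( [E [T [F s]]] )]]]]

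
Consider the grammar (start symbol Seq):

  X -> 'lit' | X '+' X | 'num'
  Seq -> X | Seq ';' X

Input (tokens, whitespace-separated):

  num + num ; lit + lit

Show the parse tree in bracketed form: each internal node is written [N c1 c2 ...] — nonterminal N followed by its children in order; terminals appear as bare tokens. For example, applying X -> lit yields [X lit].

[Seq [Seq [X [X num] + [X num]]] ; [X [X lit] + [X lit]]]

Seq
Seq ; X
X ; X
X + X ; X
num + X ; X
num + num ; X
num + num ; X + X
num + num ; lit + X
num + num ; lit + lit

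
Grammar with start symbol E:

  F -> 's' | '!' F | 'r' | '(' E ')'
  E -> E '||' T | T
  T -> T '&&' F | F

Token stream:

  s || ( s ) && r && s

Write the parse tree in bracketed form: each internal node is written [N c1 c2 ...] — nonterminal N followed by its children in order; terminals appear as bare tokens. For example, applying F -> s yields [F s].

E
E || T
T || T
F || T
s || T
s || T && F
s || T && F && F
s || F && F && F
s || ( E ) && F && F
s || ( T ) && F && F
s || ( F ) && F && F
s || ( s ) && F && F
s || ( s ) && r && F
s || ( s ) && r && s

[E [E [T [F s]]] || [T [T [T [F ( [E [T [F s]]] )]] && [F r]] && [F s]]]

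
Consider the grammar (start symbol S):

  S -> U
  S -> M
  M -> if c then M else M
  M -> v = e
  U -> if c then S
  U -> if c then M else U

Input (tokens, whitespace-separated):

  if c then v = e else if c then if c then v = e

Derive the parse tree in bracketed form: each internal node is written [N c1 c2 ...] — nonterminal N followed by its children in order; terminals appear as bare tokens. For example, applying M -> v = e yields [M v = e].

[S [U if c then [M v = e] else [U if c then [S [U if c then [S [M v = e]]]]]]]

S
U
if c then M else U
if c then v = e else U
if c then v = e else if c then S
if c then v = e else if c then U
if c then v = e else if c then if c then S
if c then v = e else if c then if c then M
if c then v = e else if c then if c then v = e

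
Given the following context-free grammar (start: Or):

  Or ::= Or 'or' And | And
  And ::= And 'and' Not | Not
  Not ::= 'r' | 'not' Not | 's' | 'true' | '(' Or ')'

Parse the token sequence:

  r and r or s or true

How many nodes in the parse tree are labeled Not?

[Or [Or [Or [And [And [Not r]] and [Not r]]] or [And [Not s]]] or [And [Not true]]]

4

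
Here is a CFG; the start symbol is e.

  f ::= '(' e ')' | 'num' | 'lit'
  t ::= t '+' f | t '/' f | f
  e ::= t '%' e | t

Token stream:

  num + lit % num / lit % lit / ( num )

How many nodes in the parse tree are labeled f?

[e [t [t [f num]] + [f lit]] % [e [t [t [f num]] / [f lit]] % [e [t [t [f lit]] / [f ( [e [t [f num]]] )]]]]]

7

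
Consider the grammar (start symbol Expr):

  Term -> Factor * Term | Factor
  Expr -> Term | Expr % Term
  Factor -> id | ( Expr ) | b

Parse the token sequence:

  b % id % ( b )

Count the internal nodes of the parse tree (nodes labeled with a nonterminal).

[Expr [Expr [Expr [Term [Factor b]]] % [Term [Factor id]]] % [Term [Factor ( [Expr [Term [Factor b]]] )]]]

12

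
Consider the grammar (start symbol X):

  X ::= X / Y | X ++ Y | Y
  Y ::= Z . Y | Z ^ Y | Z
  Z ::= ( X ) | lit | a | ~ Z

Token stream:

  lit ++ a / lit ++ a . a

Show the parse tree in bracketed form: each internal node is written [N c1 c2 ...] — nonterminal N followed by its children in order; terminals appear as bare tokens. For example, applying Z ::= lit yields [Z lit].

[X [X [X [X [Y [Z lit]]] ++ [Y [Z a]]] / [Y [Z lit]]] ++ [Y [Z a] . [Y [Z a]]]]

X
X ++ Y
X / Y ++ Y
X ++ Y / Y ++ Y
Y ++ Y / Y ++ Y
Z ++ Y / Y ++ Y
lit ++ Y / Y ++ Y
lit ++ Z / Y ++ Y
lit ++ a / Y ++ Y
lit ++ a / Z ++ Y
lit ++ a / lit ++ Y
lit ++ a / lit ++ Z . Y
lit ++ a / lit ++ a . Y
lit ++ a / lit ++ a . Z
lit ++ a / lit ++ a . a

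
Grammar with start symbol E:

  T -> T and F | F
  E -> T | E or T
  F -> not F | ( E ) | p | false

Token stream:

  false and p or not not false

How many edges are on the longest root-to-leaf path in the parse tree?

[E [E [T [T [F false]] and [F p]]] or [T [F not [F not [F false]]]]]

5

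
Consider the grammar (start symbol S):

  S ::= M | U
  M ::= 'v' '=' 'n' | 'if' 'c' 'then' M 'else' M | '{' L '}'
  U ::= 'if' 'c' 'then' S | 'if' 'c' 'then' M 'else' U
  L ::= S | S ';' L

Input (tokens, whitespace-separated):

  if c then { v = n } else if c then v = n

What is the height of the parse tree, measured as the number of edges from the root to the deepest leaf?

6

[S [U if c then [M { [L [S [M v = n]]] }] else [U if c then [S [M v = n]]]]]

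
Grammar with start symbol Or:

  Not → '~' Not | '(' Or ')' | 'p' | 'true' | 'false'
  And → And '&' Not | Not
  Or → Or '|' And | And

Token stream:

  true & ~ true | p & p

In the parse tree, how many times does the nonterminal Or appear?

2

[Or [Or [And [And [Not true]] & [Not ~ [Not true]]]] | [And [And [Not p]] & [Not p]]]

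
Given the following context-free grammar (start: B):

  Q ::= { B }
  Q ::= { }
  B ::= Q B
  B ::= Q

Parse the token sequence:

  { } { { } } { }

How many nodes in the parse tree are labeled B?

4

[B [Q { }] [B [Q { [B [Q { }]] }] [B [Q { }]]]]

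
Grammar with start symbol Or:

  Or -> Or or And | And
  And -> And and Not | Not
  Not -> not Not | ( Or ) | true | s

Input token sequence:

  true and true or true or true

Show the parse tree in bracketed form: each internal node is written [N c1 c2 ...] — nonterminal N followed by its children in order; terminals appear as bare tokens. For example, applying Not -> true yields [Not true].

Or
Or or And
Or or And or And
And or And or And
And and Not or And or And
Not and Not or And or And
true and Not or And or And
true and true or And or And
true and true or Not or And
true and true or true or And
true and true or true or Not
true and true or true or true

[Or [Or [Or [And [And [Not true]] and [Not true]]] or [And [Not true]]] or [And [Not true]]]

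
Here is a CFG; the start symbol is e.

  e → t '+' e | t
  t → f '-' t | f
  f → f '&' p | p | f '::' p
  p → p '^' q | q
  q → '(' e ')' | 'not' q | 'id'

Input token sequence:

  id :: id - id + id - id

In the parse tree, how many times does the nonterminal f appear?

[e [t [f [f [p [q id]]] :: [p [q id]]] - [t [f [p [q id]]]]] + [e [t [f [p [q id]]] - [t [f [p [q id]]]]]]]

5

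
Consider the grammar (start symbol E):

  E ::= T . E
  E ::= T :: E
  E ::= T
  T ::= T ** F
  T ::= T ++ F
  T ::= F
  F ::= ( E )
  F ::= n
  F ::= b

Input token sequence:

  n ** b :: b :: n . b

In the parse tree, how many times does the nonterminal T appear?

[E [T [T [F n]] ** [F b]] :: [E [T [F b]] :: [E [T [F n]] . [E [T [F b]]]]]]

5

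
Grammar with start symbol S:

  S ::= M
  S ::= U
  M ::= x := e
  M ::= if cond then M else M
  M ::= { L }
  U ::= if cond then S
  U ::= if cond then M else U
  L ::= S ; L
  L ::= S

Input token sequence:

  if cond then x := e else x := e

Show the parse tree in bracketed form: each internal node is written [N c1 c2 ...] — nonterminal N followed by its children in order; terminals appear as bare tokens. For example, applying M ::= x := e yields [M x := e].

[S [M if cond then [M x := e] else [M x := e]]]

S
M
if cond then M else M
if cond then x := e else M
if cond then x := e else x := e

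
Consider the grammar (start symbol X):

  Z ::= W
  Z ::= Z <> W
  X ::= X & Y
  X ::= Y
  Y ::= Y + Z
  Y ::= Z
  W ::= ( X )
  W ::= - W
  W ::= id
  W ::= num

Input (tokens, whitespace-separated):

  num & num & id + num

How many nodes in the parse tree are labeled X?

[X [X [X [Y [Z [W num]]]] & [Y [Z [W num]]]] & [Y [Y [Z [W id]]] + [Z [W num]]]]

3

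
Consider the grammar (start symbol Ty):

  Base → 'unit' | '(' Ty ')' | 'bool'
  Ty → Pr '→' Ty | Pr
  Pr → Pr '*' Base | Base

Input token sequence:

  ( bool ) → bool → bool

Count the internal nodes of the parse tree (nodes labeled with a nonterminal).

[Ty [Pr [Base ( [Ty [Pr [Base bool]]] )]] → [Ty [Pr [Base bool]] → [Ty [Pr [Base bool]]]]]

12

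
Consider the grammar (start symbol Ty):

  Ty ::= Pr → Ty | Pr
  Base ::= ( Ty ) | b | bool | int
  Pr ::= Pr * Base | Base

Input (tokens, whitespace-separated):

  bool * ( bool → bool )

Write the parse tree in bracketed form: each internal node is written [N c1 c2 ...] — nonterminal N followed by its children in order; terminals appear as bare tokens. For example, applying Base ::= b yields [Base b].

[Ty [Pr [Pr [Base bool]] * [Base ( [Ty [Pr [Base bool]] → [Ty [Pr [Base bool]]]] )]]]

Ty
Pr
Pr * Base
Base * Base
bool * Base
bool * ( Ty )
bool * ( Pr → Ty )
bool * ( Base → Ty )
bool * ( bool → Ty )
bool * ( bool → Pr )
bool * ( bool → Base )
bool * ( bool → bool )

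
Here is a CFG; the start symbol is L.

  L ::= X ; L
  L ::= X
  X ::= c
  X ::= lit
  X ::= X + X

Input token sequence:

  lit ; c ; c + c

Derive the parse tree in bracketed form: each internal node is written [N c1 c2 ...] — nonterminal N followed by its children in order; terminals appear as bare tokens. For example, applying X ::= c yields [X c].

[L [X lit] ; [L [X c] ; [L [X [X c] + [X c]]]]]

L
X ; L
lit ; L
lit ; X ; L
lit ; c ; L
lit ; c ; X
lit ; c ; X + X
lit ; c ; c + X
lit ; c ; c + c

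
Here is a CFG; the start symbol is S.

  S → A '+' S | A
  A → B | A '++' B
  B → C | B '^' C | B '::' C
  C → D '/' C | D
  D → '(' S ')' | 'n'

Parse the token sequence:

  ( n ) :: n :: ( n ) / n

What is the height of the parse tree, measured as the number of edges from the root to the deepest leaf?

12

[S [A [B [B [B [C [D ( [S [A [B [C [D n]]]]] )]]] :: [C [D n]]] :: [C [D ( [S [A [B [C [D n]]]]] )] / [C [D n]]]]]]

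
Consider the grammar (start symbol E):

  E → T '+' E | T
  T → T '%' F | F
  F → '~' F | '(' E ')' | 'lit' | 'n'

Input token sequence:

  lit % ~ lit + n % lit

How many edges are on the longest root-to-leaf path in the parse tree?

5

[E [T [T [F lit]] % [F ~ [F lit]]] + [E [T [T [F n]] % [F lit]]]]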